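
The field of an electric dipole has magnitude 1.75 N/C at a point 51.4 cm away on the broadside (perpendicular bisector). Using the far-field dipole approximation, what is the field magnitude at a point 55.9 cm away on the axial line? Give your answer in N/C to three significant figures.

Dipole fields scale as 1/r³ in the far field.
The axial field is twice the equatorial field at the same r, so the geometry factor is 2/1.
E₂ = E₁ · (2/1) · (r₁/r₂)³ = 1.75 · 2 · (51.4/55.9)³.
(r₁/r₂)³ = (0.9195)³ = 0.7774.
E₂ ≈ 2.721 N/C.

E ≈ 2.72 N/C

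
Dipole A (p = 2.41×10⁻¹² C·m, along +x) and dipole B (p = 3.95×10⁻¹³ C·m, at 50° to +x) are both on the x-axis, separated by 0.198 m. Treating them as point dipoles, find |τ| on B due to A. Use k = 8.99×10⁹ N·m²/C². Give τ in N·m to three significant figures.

The second dipole sits on the axis of the first, so the field there is axial: E₁ = 2kp₁/r³ along +x.
E₁ = 2(8.99×10⁹)(2.41×10⁻¹²)/(0.198)³ = 5.582 N/C.
Torque on the second dipole: τ = p₂ E₁ sinθ.
τ = (3.95×10⁻¹³)(5.582)·sin50° = 1.689×10⁻¹² N·m.

τ ≈ 1.69×10⁻¹² N·m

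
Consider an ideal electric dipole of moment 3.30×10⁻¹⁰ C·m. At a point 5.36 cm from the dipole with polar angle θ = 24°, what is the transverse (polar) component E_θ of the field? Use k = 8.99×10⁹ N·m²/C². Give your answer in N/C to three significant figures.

For a dipole, E_θ = (kp sinθ)/r³.
kp/r³ = (8.99×10⁹)(3.30×10⁻¹⁰)/(0.0536)³ = 1.927×10⁴ N/C.
E_θ = 1.927×10⁴·sin24° = 7836 N/C.

E_θ ≈ 7840 N/C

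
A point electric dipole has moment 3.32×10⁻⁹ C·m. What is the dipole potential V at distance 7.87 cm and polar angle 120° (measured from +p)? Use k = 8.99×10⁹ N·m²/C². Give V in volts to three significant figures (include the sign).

V ≈ -2410 V

The dipole potential is V = kp cosθ / r².
V = (8.99×10⁹)(3.32×10⁻⁹)·cos120° / (0.0787)² = -2409 V.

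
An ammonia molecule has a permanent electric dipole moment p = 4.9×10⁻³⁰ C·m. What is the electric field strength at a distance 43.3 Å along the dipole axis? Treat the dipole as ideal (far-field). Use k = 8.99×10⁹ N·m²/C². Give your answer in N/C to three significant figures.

E ≈ 1.09×10⁶ N/C

On the dipole axis E = 2kp/r³.
E = 2·(8.99×10⁹)(4.90×10⁻³⁰) / (4.33×10⁻⁹)³ = 1.085×10⁶ N/C.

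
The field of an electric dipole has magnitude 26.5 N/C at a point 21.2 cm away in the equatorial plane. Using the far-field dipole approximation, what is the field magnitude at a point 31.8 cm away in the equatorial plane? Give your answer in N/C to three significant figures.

E ≈ 7.85 N/C

Dipole fields scale as 1/r³ in the far field; the geometry is the same at both points.
E₂ = E₁ · (r₁/r₂)³ = 26.5 · (21.2/31.8)³.
(r₁/r₂)³ = (0.6667)³ = 0.2963.
E₂ ≈ 7.852 N/C.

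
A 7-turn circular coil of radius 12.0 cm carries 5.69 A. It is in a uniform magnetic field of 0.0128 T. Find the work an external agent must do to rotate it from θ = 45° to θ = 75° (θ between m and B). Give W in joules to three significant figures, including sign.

W ≈ 0.0103 J

m = NIA = NIπa² = 7·(5.69)·π·(0.120)² = 1.802 A·m².
W_ext = ΔU = −mB cosθ₂ + mB cosθ₁ = mB(cosθ₁ − cosθ₂).
W = (1.802)(0.0128)·(cos45° − cos75°) = (0.02307)·(+0.4483) = 0.01034 J.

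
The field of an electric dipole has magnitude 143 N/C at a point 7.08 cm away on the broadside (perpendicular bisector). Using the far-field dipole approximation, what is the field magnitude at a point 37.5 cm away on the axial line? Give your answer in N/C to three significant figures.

Dipole fields scale as 1/r³ in the far field.
The axial field is twice the equatorial field at the same r, so the geometry factor is 2/1.
E₂ = E₁ · (2/1) · (r₁/r₂)³ = 143 · 2 · (7.08/37.5)³.
(r₁/r₂)³ = (0.1888)³ = 0.00673.
E₂ ≈ 1.925 N/C.

E ≈ 1.92 N/C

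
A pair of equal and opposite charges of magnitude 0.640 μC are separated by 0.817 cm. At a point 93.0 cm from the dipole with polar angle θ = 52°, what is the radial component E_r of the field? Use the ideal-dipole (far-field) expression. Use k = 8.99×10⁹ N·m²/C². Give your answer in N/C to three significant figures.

E_r ≈ 72.0 N/C

Dipole moment p = qd = (6.40×10⁻⁷ C)(0.00817 m) = 5.229×10⁻⁹ C·m.
For a dipole, E_r = (2kp cosθ)/r³.
kp/r³ = (8.99×10⁹)(5.229×10⁻⁹)/(0.930)³ = 58.44 N/C.
E_r = 2·58.44·cos52° = 71.96 N/C.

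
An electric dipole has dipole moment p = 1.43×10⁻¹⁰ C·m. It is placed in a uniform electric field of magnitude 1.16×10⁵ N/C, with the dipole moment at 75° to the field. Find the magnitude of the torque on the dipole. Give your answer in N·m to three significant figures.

Torque on an electric dipole: τ = pE sinθ.
τ = (1.43×10⁻¹⁰)(1.16×10⁵)·sin75° = 1.602×10⁻⁵ N·m.

τ ≈ 1.60×10⁻⁵ N·m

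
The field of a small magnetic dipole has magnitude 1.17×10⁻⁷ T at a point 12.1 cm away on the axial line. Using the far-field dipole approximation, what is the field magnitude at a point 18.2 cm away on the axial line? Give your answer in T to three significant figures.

Dipole fields scale as 1/r³ in the far field; the geometry is the same at both points.
B₂ = B₁ · (r₁/r₂)³ = 1.17×10⁻⁷ · (12.1/18.2)³.
(r₁/r₂)³ = (0.6648)³ = 0.2939.
B₂ ≈ 3.438×10⁻⁸ T.

B ≈ 3.44×10⁻⁸ T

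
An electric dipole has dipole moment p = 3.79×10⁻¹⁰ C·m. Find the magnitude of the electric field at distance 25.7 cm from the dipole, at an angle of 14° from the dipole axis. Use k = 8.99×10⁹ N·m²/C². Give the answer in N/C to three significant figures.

E ≈ 393 N/C

At angle θ the dipole field magnitude is E = (kp/r³)·√(1 + 3cos²θ).
kp/r³ = (8.99×10⁹)(3.79×10⁻¹⁰) / (0.257)³ = 200.7 N/C.
√(1 + 3cos²14°) = √(1 + 3·0.9415) = √3.8244 ≈ 1.9556.
E ≈ 200.7 × 1.956 = 392.5 N/C.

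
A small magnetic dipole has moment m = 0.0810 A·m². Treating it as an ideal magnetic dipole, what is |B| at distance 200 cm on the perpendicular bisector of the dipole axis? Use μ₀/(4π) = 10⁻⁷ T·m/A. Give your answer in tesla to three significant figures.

In the equatorial plane B = (μ₀/4π)·m/r³ (half the axial value).
B = (10⁻⁷)·(0.0810) / (2.00)³ = 1.012×10⁻⁹ T.

B ≈ 1.01×10⁻⁹ T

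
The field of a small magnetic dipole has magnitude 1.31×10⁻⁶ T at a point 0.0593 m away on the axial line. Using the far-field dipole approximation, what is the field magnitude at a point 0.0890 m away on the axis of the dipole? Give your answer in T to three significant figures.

Dipole fields scale as 1/r³ in the far field; the geometry is the same at both points.
B₂ = B₁ · (r₁/r₂)³ = 1.31×10⁻⁶ · (0.0593/0.0890)³.
(r₁/r₂)³ = (0.6663)³ = 0.2958.
B₂ ≈ 3.875×10⁻⁷ T.

B ≈ 3.87×10⁻⁷ T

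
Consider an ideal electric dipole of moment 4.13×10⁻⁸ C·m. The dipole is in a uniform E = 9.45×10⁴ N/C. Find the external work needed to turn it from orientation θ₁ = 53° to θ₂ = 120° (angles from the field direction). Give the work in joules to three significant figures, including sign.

W_ext = ΔU = U(θ₂) − U(θ₁) = −pE cosθ₂ − (−pE cosθ₁) = pE(cosθ₁ − cosθ₂).
W = (4.13×10⁻⁸)(9.45×10⁴)·(cos53° − cos120°) = (0.003903)·(+1.1018) = 0.004300 J.

W ≈ 0.00430 J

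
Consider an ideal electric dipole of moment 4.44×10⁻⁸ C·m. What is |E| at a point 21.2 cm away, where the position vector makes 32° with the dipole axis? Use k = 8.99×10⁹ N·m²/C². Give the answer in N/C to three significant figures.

At angle θ the dipole field magnitude is E = (kp/r³)·√(1 + 3cos²θ).
kp/r³ = (8.99×10⁹)(4.44×10⁻⁸) / (0.212)³ = 4.189×10⁴ N/C.
√(1 + 3cos²32°) = √(1 + 3·0.7192) = √3.1576 ≈ 1.7770.
E ≈ 4.189×10⁴ × 1.777 = 7.444×10⁴ N/C.

E ≈ 7.44×10⁴ N/C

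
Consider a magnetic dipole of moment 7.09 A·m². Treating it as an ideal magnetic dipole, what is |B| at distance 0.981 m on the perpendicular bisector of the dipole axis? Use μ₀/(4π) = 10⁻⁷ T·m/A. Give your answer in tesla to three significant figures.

In the equatorial plane B = (μ₀/4π)·m/r³ (half the axial value).
B = (10⁻⁷)·(7.09) / (0.981)³ = 7.510×10⁻⁷ T.

B ≈ 7.51×10⁻⁷ T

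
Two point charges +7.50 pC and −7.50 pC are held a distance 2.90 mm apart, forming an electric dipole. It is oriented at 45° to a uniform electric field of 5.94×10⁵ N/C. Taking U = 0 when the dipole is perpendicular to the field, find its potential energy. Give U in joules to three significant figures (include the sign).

Dipole moment p = qd = (7.50×10⁻¹² C)(0.00290 m) = 2.175×10⁻¹⁴ C·m.
U = −p·E = −pE cosθ.
U = −(2.175×10⁻¹⁴)(5.94×10⁵)·cos45° = -9.135×10⁻⁹ J.

U ≈ -9.14×10⁻⁹ J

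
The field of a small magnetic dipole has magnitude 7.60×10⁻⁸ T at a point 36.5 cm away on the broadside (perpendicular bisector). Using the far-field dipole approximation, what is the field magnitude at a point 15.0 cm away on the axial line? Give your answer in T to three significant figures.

B ≈ 2.19×10⁻⁶ T

Dipole fields scale as 1/r³ in the far field.
The axial field is twice the equatorial field at the same r, so the geometry factor is 2/1.
B₂ = B₁ · (2/1) · (r₁/r₂)³ = 7.60×10⁻⁸ · 2 · (36.5/15.0)³.
(r₁/r₂)³ = (2.433)³ = 14.41.
B₂ ≈ 2.190×10⁻⁶ T.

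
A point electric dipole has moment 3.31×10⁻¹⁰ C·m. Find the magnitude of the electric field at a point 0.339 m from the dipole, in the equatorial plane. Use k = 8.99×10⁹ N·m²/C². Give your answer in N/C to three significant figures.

In the equatorial plane E = kp/r³.
E = (8.99×10⁹)(3.31×10⁻¹⁰) / (0.339)³ = 76.38 N/C.

E ≈ 76.4 N/C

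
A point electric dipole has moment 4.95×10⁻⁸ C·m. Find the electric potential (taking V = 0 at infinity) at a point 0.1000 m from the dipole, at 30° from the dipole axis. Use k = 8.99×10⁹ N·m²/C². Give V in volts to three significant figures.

The dipole potential is V = kp cosθ / r².
V = (8.99×10⁹)(4.95×10⁻⁸)·cos30° / (0.100)² = 3.854×10⁴ V.

V ≈ 3.85×10⁴ V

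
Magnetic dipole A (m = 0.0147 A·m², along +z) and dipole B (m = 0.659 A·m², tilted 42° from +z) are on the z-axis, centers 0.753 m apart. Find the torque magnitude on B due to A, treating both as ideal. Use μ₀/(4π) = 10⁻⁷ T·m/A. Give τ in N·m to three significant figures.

Dipole B is on the axis of dipole A, so B₁ there is axial: B₁ = (μ₀/4π)·2m₁/r³ along +z.
B₁ = 2(10⁻⁷)(0.0147)/(0.753)³ = 6.886×10⁻⁹ T.
τ = m₂ B₁ sinθ.
τ = (0.659)(6.886×10⁻⁹)·sin42° = 3.036×10⁻⁹ N·m.

τ ≈ 3.04×10⁻⁹ N·m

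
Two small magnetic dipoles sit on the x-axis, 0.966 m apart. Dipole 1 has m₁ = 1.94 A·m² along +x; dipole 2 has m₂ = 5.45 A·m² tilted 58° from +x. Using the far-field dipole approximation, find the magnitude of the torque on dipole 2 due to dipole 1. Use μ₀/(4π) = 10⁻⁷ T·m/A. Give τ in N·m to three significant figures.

τ ≈ 1.99×10⁻⁶ N·m

Dipole B is on the axis of dipole A, so B₁ there is axial: B₁ = (μ₀/4π)·2m₁/r³ along +x.
B₁ = 2(10⁻⁷)(1.94)/(0.966)³ = 4.304×10⁻⁷ T.
τ = m₂ B₁ sinθ.
τ = (5.45)(4.304×10⁻⁷)·sin58° = 1.989×10⁻⁶ N·m.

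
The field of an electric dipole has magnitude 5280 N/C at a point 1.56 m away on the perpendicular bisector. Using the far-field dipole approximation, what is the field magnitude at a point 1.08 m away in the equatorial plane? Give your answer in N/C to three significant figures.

Dipole fields scale as 1/r³ in the far field; the geometry is the same at both points.
E₂ = E₁ · (r₁/r₂)³ = 5280 · (1.56/1.08)³.
(r₁/r₂)³ = (1.444)³ = 3.014.
E₂ ≈ 1.591×10⁴ N/C.

E ≈ 1.59×10⁴ N/C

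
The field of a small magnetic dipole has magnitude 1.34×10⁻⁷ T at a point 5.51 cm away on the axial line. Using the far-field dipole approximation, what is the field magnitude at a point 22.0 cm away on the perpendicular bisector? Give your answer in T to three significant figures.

B ≈ 1.05×10⁻⁹ T

Dipole fields scale as 1/r³ in the far field.
The axial field is twice the equatorial field at the same r, so the geometry factor is 1/2.
B₂ = B₁ · (1/2) · (r₁/r₂)³ = 1.34×10⁻⁷ · 0.5 · (5.51/22.0)³.
(r₁/r₂)³ = (0.2505)³ = 0.01571.
B₂ ≈ 1.053×10⁻⁹ T.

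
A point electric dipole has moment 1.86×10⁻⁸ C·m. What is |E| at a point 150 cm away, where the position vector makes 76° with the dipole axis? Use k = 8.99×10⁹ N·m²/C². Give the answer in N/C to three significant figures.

At angle θ the dipole field magnitude is E = (kp/r³)·√(1 + 3cos²θ).
kp/r³ = (8.99×10⁹)(1.86×10⁻⁸) / (1.50)³ = 49.54 N/C.
√(1 + 3cos²76°) = √(1 + 3·0.0585) = √1.1756 ≈ 1.0842.
E ≈ 49.54 × 1.084 = 53.72 N/C.

E ≈ 53.7 N/C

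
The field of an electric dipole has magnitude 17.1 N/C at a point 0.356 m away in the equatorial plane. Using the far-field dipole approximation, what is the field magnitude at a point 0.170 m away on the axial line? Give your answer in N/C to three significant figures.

Dipole fields scale as 1/r³ in the far field.
The axial field is twice the equatorial field at the same r, so the geometry factor is 2/1.
E₂ = E₁ · (2/1) · (r₁/r₂)³ = 17.1 · 2 · (0.356/0.170)³.
(r₁/r₂)³ = (2.094)³ = 9.183.
E₂ ≈ 314.1 N/C.

E ≈ 314 N/C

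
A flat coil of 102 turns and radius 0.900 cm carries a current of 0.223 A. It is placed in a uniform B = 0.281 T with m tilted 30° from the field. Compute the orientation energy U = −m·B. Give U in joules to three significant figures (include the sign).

m = NIA = NIπa² = 102·(0.223)·π·(0.00900)² = 0.005788 A·m².
U = −m·B = −mB cosθ.
U = −(0.005788)(0.281)·cos30° = -0.001409 J.

U ≈ -0.00141 J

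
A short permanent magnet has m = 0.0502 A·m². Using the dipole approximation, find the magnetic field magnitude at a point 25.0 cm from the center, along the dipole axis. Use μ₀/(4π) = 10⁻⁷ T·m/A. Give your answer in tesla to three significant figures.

On axis B = (μ₀/4π)·2m/r³.
B = 2·(10⁻⁷)·(0.0502) / (0.250)³ = 6.426×10⁻⁷ T.

B ≈ 6.43×10⁻⁷ T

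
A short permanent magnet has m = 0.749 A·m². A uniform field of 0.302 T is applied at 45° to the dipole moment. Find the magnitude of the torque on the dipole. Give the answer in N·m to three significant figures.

τ ≈ 0.160 N·m

Torque on a magnetic dipole: τ = mB sinθ.
τ = (0.749)(0.302)·sin45° = 0.1599 N·m.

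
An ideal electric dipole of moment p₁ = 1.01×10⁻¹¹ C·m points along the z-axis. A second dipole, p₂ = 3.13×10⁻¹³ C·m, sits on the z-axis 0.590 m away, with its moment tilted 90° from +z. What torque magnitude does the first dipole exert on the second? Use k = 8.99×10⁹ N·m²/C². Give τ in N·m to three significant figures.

The second dipole sits on the axis of the first, so the field there is axial: E₁ = 2kp₁/r³ along +z.
E₁ = 2(8.99×10⁹)(1.01×10⁻¹¹)/(0.590)³ = 0.8842 N/C.
Torque on the second dipole: τ = p₂ E₁ sinθ.
τ = (3.13×10⁻¹³)(0.8842)·sin90° = 2.768×10⁻¹³ N·m.

τ ≈ 2.77×10⁻¹³ N·m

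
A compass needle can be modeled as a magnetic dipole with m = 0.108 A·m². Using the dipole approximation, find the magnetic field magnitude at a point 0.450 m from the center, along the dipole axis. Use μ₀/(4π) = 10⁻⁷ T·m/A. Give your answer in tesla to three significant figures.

On axis B = (μ₀/4π)·2m/r³.
B = 2·(10⁻⁷)·(0.108) / (0.450)³ = 2.370×10⁻⁷ T.

B ≈ 2.37×10⁻⁷ T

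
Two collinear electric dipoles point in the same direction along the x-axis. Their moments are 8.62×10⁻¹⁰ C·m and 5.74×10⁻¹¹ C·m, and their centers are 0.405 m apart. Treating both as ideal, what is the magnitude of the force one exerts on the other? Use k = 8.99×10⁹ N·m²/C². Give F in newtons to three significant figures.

F ≈ 9.92×10⁻⁸ N

On-axis field of dipole 1 at distance r: E = 2kp₁/r³. Force on dipole 2 is F = p₂·dE/dr (gradient along axis).
dE/dr = −6kp₁/r⁴, so |F| = 6kp₁p₂/r⁴ (attractive for aligned moments).
F = 6(8.99×10⁹)(8.62×10⁻¹⁰)(5.74×10⁻¹¹)/(0.405)⁴ = 9.920×10⁻⁸ N.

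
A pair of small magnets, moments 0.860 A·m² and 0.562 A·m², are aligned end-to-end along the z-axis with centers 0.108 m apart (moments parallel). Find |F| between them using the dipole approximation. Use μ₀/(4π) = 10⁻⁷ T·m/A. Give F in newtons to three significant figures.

F ≈ 0.00213 N

On-axis B of dipole 1: B = (μ₀/4π)·2m₁/r³. Force on dipole 2: F = m₂·dB/dr.
dB/dr = −(μ₀/4π)·6m₁/r⁴, so |F| = (μ₀/4π)·6m₁m₂/r⁴.
F = 6(10⁻⁷)(0.860)(0.562)/(0.108)⁴ = 0.002132 N.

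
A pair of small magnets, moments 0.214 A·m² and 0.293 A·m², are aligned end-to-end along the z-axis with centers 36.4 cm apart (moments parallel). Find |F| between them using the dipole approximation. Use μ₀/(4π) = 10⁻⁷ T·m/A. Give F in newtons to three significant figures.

On-axis B of dipole 1: B = (μ₀/4π)·2m₁/r³. Force on dipole 2: F = m₂·dB/dr.
dB/dr = −(μ₀/4π)·6m₁/r⁴, so |F| = (μ₀/4π)·6m₁m₂/r⁴.
F = 6(10⁻⁷)(0.214)(0.293)/(0.364)⁴ = 2.143×10⁻⁶ N.

F ≈ 2.14×10⁻⁶ N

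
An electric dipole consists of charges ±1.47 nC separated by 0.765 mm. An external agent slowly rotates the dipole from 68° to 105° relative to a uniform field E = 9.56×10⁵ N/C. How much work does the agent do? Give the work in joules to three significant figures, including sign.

Dipole moment p = qd = (1.47×10⁻⁹ C)(7.65×10⁻⁴ m) = 1.125×10⁻¹² C·m.
W_ext = ΔU = U(θ₂) − U(θ₁) = −pE cosθ₂ − (−pE cosθ₁) = pE(cosθ₁ − cosθ₂).
W = (1.125×10⁻¹²)(9.56×10⁵)·(cos68° − cos105°) = (1.076×10⁻⁶)·(+0.6334) = 6.812×10⁻⁷ J.

W ≈ 6.81×10⁻⁷ J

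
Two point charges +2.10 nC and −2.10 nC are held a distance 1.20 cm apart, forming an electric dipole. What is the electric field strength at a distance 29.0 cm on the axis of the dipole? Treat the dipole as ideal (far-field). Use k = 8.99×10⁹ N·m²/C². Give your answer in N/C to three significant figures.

E ≈ 18.6 N/C

Dipole moment p = qd = (2.10×10⁻⁹ C)(0.0120 m) = 2.52×10⁻¹¹ C·m.
On the dipole axis E = 2kp/r³.
E = 2·(8.99×10⁹)(2.52×10⁻¹¹) / (0.290)³ = 18.58 N/C.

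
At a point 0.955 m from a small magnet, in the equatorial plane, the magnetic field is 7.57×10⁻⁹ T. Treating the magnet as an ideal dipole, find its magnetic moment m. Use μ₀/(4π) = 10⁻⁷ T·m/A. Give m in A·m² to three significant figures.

In the equatorial plane B = (μ₀/4π)·m/r³, so m = Br³·4π/(μ₀).
m = (7.57×10⁻⁹)·(0.955)³ / (10⁻⁷) = 0.06593 A·m².

m ≈ 0.0659 A·m²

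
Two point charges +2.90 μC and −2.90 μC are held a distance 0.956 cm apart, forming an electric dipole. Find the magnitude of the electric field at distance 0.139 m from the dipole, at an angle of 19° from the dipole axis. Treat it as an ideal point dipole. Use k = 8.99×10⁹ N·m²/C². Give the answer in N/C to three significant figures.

E ≈ 1.78×10⁵ N/C

Dipole moment p = qd = (2.90×10⁻⁶ C)(0.00956 m) = 2.772×10⁻⁸ C·m.
At angle θ the dipole field magnitude is E = (kp/r³)·√(1 + 3cos²θ).
kp/r³ = (8.99×10⁹)(2.772×10⁻⁸) / (0.139)³ = 9.279×10⁴ N/C.
√(1 + 3cos²19°) = √(1 + 3·0.8940) = √3.6820 ≈ 1.9189.
E ≈ 9.279×10⁴ × 1.919 = 1.781×10⁵ N/C.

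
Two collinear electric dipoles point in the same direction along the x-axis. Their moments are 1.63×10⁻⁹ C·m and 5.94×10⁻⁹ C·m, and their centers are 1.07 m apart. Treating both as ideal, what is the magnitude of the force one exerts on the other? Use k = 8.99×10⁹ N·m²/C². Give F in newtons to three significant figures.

On-axis field of dipole 1 at distance r: E = 2kp₁/r³. Force on dipole 2 is F = p₂·dE/dr (gradient along axis).
dE/dr = −6kp₁/r⁴, so |F| = 6kp₁p₂/r⁴ (attractive for aligned moments).
F = 6(8.99×10⁹)(1.63×10⁻⁹)(5.94×10⁻⁹)/(1.07)⁴ = 3.984×10⁻⁷ N.

F ≈ 3.98×10⁻⁷ N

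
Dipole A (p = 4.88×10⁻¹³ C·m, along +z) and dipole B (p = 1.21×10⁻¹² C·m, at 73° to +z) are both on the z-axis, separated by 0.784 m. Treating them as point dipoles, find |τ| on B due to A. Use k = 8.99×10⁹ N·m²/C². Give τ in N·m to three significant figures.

The second dipole sits on the axis of the first, so the field there is axial: E₁ = 2kp₁/r³ along +z.
E₁ = 2(8.99×10⁹)(4.88×10⁻¹³)/(0.784)³ = 0.01821 N/C.
Torque on the second dipole: τ = p₂ E₁ sinθ.
τ = (1.21×10⁻¹²)(0.01821)·sin73° = 2.107×10⁻¹⁴ N·m.

τ ≈ 2.11×10⁻¹⁴ N·m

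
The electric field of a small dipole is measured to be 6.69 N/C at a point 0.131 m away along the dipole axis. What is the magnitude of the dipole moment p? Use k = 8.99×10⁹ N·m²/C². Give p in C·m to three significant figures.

On axis E = 2kp/r³, so p = Er³/(2k).
p = (6.69)·(0.131)³ / (2·8.99×10⁹) = 8.365×10⁻¹³ C·m.

p ≈ 8.36×10⁻¹³ C·m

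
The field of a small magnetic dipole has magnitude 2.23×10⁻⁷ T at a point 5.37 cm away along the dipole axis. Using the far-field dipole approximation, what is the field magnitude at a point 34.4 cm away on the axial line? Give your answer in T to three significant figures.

Dipole fields scale as 1/r³ in the far field; the geometry is the same at both points.
B₂ = B₁ · (r₁/r₂)³ = 2.23×10⁻⁷ · (5.37/34.4)³.
(r₁/r₂)³ = (0.1561)³ = 0.003804.
B₂ ≈ 8.483×10⁻¹⁰ T.

B ≈ 8.48×10⁻¹⁰ T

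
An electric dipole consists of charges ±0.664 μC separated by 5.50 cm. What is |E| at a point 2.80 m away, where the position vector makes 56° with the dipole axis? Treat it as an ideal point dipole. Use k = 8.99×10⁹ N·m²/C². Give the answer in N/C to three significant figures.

Dipole moment p = qd = (6.64×10⁻⁷ C)(0.0550 m) = 3.652×10⁻⁸ C·m.
At angle θ the dipole field magnitude is E = (kp/r³)·√(1 + 3cos²θ).
kp/r³ = (8.99×10⁹)(3.652×10⁻⁸) / (2.80)³ = 14.96 N/C.
√(1 + 3cos²56°) = √(1 + 3·0.3127) = √1.9381 ≈ 1.3922.
E ≈ 14.96 × 1.392 = 20.82 N/C.

E ≈ 20.8 N/C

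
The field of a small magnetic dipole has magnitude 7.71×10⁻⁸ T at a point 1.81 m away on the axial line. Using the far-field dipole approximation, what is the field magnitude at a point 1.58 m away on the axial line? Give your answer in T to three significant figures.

Dipole fields scale as 1/r³ in the far field; the geometry is the same at both points.
B₂ = B₁ · (r₁/r₂)³ = 7.71×10⁻⁸ · (1.81/1.58)³.
(r₁/r₂)³ = (1.146)³ = 1.503.
B₂ ≈ 1.159×10⁻⁷ T.

B ≈ 1.16×10⁻⁷ T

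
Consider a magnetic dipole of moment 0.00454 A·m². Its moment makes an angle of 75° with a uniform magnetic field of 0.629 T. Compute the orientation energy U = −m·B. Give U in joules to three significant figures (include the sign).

U = −m·B = −mB cosθ.
U = −(0.00454)(0.629)·cos75° = -7.391×10⁻⁴ J.

U ≈ -7.39×10⁻⁴ J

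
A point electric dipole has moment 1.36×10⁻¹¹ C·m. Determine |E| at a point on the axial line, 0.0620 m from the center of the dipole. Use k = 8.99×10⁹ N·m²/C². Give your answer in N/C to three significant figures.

E ≈ 1030 N/C

On the dipole axis E = 2kp/r³.
E = 2·(8.99×10⁹)(1.36×10⁻¹¹) / (0.0620)³ = 1026 N/C.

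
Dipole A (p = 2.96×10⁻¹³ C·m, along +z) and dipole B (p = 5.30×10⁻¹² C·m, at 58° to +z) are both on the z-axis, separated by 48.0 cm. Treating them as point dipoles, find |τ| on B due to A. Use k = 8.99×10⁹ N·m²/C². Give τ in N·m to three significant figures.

τ ≈ 2.16×10⁻¹³ N·m

The second dipole sits on the axis of the first, so the field there is axial: E₁ = 2kp₁/r³ along +z.
E₁ = 2(8.99×10⁹)(2.96×10⁻¹³)/(0.480)³ = 0.04812 N/C.
Torque on the second dipole: τ = p₂ E₁ sinθ.
τ = (5.30×10⁻¹²)(0.04812)·sin58° = 2.163×10⁻¹³ N·m.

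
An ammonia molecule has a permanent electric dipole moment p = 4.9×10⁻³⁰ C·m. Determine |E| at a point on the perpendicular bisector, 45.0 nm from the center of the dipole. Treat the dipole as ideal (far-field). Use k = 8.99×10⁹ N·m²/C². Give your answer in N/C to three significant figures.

In the equatorial plane E = kp/r³.
E = (8.99×10⁹)(4.90×10⁻³⁰) / (4.50×10⁻⁸)³ = 483.4 N/C.

E ≈ 483 N/C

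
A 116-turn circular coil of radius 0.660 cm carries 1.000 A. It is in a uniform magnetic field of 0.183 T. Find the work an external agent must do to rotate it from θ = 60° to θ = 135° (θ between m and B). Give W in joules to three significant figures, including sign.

m = NIA = NIπa² = 116·(1.00)·π·(0.00660)² = 0.01587 A·m².
W_ext = ΔU = −mB cosθ₂ + mB cosθ₁ = mB(cosθ₁ − cosθ₂).
W = (0.01587)(0.183)·(cos60° − cos135°) = (0.002904)·(+1.2071) = 0.003506 J.

W ≈ 0.00351 J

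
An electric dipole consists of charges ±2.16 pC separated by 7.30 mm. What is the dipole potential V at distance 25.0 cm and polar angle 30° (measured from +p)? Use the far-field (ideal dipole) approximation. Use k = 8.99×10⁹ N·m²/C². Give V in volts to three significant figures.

Dipole moment p = qd = (2.16×10⁻¹² C)(0.00730 m) = 1.577×10⁻¹⁴ C·m.
The dipole potential is V = kp cosθ / r².
V = (8.99×10⁹)(1.577×10⁻¹⁴)·cos30° / (0.250)² = 0.001964 V.

V ≈ 0.00196 V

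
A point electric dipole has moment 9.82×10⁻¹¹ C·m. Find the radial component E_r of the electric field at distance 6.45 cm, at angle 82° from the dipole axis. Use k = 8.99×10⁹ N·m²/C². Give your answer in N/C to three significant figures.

For a dipole, E_r = (2kp cosθ)/r³.
kp/r³ = (8.99×10⁹)(9.82×10⁻¹¹)/(0.0645)³ = 3290 N/C.
E_r = 2·3290·cos82° = 915.8 N/C.

E_r ≈ 916 N/C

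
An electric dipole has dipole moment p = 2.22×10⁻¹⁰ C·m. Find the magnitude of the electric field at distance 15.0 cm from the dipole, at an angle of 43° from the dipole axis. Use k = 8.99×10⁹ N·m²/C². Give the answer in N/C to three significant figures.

E ≈ 954 N/C

At angle θ the dipole field magnitude is E = (kp/r³)·√(1 + 3cos²θ).
kp/r³ = (8.99×10⁹)(2.22×10⁻¹⁰) / (0.150)³ = 591.3 N/C.
√(1 + 3cos²43°) = √(1 + 3·0.5349) = √2.6046 ≈ 1.6139.
E ≈ 591.3 × 1.614 = 954.4 N/C.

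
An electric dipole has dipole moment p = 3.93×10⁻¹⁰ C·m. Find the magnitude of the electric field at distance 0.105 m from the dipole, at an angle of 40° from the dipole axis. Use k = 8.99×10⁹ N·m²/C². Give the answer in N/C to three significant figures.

At angle θ the dipole field magnitude is E = (kp/r³)·√(1 + 3cos²θ).
kp/r³ = (8.99×10⁹)(3.93×10⁻¹⁰) / (0.105)³ = 3052 N/C.
√(1 + 3cos²40°) = √(1 + 3·0.5868) = √2.7605 ≈ 1.6615.
E ≈ 3052 × 1.661 = 5071 N/C.

E ≈ 5070 N/C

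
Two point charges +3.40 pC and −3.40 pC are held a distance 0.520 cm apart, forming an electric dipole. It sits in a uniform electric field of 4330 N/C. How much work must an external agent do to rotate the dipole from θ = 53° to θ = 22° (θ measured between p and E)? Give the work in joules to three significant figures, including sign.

Dipole moment p = qd = (3.40×10⁻¹² C)(0.00520 m) = 1.768×10⁻¹⁴ C·m.
W_ext = ΔU = U(θ₂) − U(θ₁) = −pE cosθ₂ − (−pE cosθ₁) = pE(cosθ₁ − cosθ₂).
W = (1.768×10⁻¹⁴)(4330)·(cos53° − cos22°) = (7.655×10⁻¹¹)·(-0.3254) = -2.491×10⁻¹¹ J.

W ≈ -2.49×10⁻¹¹ J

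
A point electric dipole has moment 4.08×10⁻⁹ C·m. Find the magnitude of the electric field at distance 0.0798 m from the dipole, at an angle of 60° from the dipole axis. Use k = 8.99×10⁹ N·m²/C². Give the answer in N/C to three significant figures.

At angle θ the dipole field magnitude is E = (kp/r³)·√(1 + 3cos²θ).
kp/r³ = (8.99×10⁹)(4.08×10⁻⁹) / (0.0798)³ = 7.218×10⁴ N/C.
√(1 + 3cos²60°) = √(1 + 3·0.2500) = √1.7500 ≈ 1.3229.
E ≈ 7.218×10⁴ × 1.323 = 9.548×10⁴ N/C.

E ≈ 9.55×10⁴ N/C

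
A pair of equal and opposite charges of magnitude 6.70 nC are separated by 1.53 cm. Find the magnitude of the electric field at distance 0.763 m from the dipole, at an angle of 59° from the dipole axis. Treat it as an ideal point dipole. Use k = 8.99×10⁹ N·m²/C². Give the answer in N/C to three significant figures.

Dipole moment p = qd = (6.70×10⁻⁹ C)(0.0153 m) = 1.025×10⁻¹⁰ C·m.
At angle θ the dipole field magnitude is E = (kp/r³)·√(1 + 3cos²θ).
kp/r³ = (8.99×10⁹)(1.025×10⁻¹⁰) / (0.763)³ = 2.074 N/C.
√(1 + 3cos²59°) = √(1 + 3·0.2653) = √1.7958 ≈ 1.3401.
E ≈ 2.074 × 1.340 = 2.780 N/C.

E ≈ 2.78 N/C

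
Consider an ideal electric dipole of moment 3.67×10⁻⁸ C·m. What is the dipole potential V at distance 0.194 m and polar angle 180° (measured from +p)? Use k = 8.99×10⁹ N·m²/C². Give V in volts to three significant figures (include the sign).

V ≈ -8770 V

The dipole potential is V = kp cosθ / r².
V = (8.99×10⁹)(3.67×10⁻⁸)·cos180° / (0.194)² = -8766 V.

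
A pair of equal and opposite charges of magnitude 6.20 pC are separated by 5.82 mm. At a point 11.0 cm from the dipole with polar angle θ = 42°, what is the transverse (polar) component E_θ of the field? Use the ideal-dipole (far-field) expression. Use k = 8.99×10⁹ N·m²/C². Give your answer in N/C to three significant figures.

E_θ ≈ 0.163 N/C

Dipole moment p = qd = (6.20×10⁻¹² C)(0.00582 m) = 3.608×10⁻¹⁴ C·m.
For a dipole, E_θ = (kp sinθ)/r³.
kp/r³ = (8.99×10⁹)(3.608×10⁻¹⁴)/(0.110)³ = 0.2437 N/C.
E_θ = 0.2437·sin42° = 0.1631 N/C.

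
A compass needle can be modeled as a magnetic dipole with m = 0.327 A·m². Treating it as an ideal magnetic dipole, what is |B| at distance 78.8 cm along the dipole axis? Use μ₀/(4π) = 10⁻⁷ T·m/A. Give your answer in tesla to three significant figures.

B ≈ 1.34×10⁻⁷ T

On axis B = (μ₀/4π)·2m/r³.
B = 2·(10⁻⁷)·(0.327) / (0.788)³ = 1.337×10⁻⁷ T.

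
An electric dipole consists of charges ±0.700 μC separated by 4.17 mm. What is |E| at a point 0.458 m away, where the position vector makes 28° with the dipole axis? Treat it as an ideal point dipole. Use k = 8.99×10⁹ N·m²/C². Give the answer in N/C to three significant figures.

E ≈ 499 N/C

Dipole moment p = qd = (7.00×10⁻⁷ C)(0.00417 m) = 2.919×10⁻⁹ C·m.
At angle θ the dipole field magnitude is E = (kp/r³)·√(1 + 3cos²θ).
kp/r³ = (8.99×10⁹)(2.919×10⁻⁹) / (0.458)³ = 273.1 N/C.
√(1 + 3cos²28°) = √(1 + 3·0.7796) = √3.3388 ≈ 1.8272.
E ≈ 273.1 × 1.827 = 499.1 N/C.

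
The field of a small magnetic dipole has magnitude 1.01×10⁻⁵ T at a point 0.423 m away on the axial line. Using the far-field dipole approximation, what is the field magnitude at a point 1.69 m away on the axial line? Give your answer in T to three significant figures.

Dipole fields scale as 1/r³ in the far field; the geometry is the same at both points.
B₂ = B₁ · (r₁/r₂)³ = 1.01×10⁻⁵ · (0.423/1.69)³.
(r₁/r₂)³ = (0.2503)³ = 0.01568.
B₂ ≈ 1.584×10⁻⁷ T.

B ≈ 1.58×10⁻⁷ T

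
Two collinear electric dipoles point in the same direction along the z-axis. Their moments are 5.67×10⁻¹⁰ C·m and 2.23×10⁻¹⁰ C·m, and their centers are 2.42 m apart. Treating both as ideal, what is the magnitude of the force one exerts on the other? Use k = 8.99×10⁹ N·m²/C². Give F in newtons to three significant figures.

On-axis field of dipole 1 at distance r: E = 2kp₁/r³. Force on dipole 2 is F = p₂·dE/dr (gradient along axis).
dE/dr = −6kp₁/r⁴, so |F| = 6kp₁p₂/r⁴ (attractive for aligned moments).
F = 6(8.99×10⁹)(5.67×10⁻¹⁰)(2.23×10⁻¹⁰)/(2.42)⁴ = 1.989×10⁻¹⁰ N.

F ≈ 1.99×10⁻¹⁰ N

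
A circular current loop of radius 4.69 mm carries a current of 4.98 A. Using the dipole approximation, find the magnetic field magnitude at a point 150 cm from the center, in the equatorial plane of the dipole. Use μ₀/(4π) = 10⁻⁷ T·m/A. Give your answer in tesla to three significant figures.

Magnetic moment m = IA = Iπa² = (4.98)·π·(0.00469)² = 3.441×10⁻⁴ A·m².
In the equatorial plane B = (μ₀/4π)·m/r³ (half the axial value).
B = (10⁻⁷)·(3.441×10⁻⁴) / (1.50)³ = 1.020×10⁻¹¹ T.

B ≈ 1.02×10⁻¹¹ T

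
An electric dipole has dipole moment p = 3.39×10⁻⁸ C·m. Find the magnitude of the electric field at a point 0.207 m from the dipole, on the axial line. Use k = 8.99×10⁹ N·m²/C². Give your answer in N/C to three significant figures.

On the dipole axis E = 2kp/r³.
E = 2·(8.99×10⁹)(3.39×10⁻⁸) / (0.207)³ = 6.872×10⁴ N/C.

E ≈ 6.87×10⁴ N/C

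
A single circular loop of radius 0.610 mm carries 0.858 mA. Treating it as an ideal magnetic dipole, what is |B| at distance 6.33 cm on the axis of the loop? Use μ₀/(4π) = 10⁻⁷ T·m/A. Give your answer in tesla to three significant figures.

Magnetic moment m = IA = Iπa² = (8.58×10⁻⁴)·π·(6.10×10⁻⁴)² = 1.003×10⁻⁹ A·m².
On axis B = (μ₀/4π)·2m/r³.
B = 2·(10⁻⁷)·(1.003×10⁻⁹) / (0.0633)³ = 7.909×10⁻¹³ T.

B ≈ 7.91×10⁻¹³ T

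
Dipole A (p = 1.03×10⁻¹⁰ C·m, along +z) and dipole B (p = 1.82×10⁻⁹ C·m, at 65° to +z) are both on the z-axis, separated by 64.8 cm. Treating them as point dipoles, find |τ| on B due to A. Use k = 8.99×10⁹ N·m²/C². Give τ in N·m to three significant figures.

τ ≈ 1.12×10⁻⁸ N·m

The second dipole sits on the axis of the first, so the field there is axial: E₁ = 2kp₁/r³ along +z.
E₁ = 2(8.99×10⁹)(1.03×10⁻¹⁰)/(0.648)³ = 6.806 N/C.
Torque on the second dipole: τ = p₂ E₁ sinθ.
τ = (1.82×10⁻⁹)(6.806)·sin65° = 1.123×10⁻⁸ N·m.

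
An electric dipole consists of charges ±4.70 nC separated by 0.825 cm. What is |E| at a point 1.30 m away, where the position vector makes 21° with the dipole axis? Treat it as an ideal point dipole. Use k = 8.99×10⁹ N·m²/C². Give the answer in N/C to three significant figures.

E ≈ 0.302 N/C

Dipole moment p = qd = (4.70×10⁻⁹ C)(0.00825 m) = 3.878×10⁻¹¹ C·m.
At angle θ the dipole field magnitude is E = (kp/r³)·√(1 + 3cos²θ).
kp/r³ = (8.99×10⁹)(3.878×10⁻¹¹) / (1.30)³ = 0.1587 N/C.
√(1 + 3cos²21°) = √(1 + 3·0.8716) = √3.6147 ≈ 1.9012.
E ≈ 0.1587 × 1.901 = 0.3017 N/C.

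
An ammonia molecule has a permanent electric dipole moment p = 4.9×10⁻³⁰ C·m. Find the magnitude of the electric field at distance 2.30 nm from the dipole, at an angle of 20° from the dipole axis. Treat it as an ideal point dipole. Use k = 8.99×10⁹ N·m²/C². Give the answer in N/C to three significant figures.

At angle θ the dipole field magnitude is E = (kp/r³)·√(1 + 3cos²θ).
kp/r³ = (8.99×10⁹)(4.90×10⁻³⁰) / (2.30×10⁻⁹)³ = 3.621×10⁶ N/C.
√(1 + 3cos²20°) = √(1 + 3·0.8830) = √3.6491 ≈ 1.9103.
E ≈ 3.621×10⁶ × 1.910 = 6.916×10⁶ N/C.

E ≈ 6.92×10⁶ N/C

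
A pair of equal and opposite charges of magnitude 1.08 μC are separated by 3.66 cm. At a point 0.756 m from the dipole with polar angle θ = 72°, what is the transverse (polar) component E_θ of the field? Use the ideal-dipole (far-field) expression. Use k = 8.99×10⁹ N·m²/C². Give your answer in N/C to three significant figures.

Dipole moment p = qd = (1.08×10⁻⁶ C)(0.0366 m) = 3.953×10⁻⁸ C·m.
For a dipole, E_θ = (kp sinθ)/r³.
kp/r³ = (8.99×10⁹)(3.953×10⁻⁸)/(0.756)³ = 822.5 N/C.
E_θ = 822.5·sin72° = 782.2 N/C.

E_θ ≈ 782 N/C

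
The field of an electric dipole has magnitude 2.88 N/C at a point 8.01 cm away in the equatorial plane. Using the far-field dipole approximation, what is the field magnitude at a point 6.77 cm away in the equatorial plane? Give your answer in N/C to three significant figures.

Dipole fields scale as 1/r³ in the far field; the geometry is the same at both points.
E₂ = E₁ · (r₁/r₂)³ = 2.88 · (8.01/6.77)³.
(r₁/r₂)³ = (1.183)³ = 1.656.
E₂ ≈ 4.770 N/C.

E ≈ 4.77 N/C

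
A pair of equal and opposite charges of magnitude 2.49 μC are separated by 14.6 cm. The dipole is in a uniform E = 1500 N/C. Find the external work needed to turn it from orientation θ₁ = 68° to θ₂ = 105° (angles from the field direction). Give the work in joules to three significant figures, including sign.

W ≈ 3.45×10⁻⁴ J

Dipole moment p = qd = (2.49×10⁻⁶ C)(0.146 m) = 3.635×10⁻⁷ C·m.
W_ext = ΔU = U(θ₂) − U(θ₁) = −pE cosθ₂ − (−pE cosθ₁) = pE(cosθ₁ − cosθ₂).
W = (3.635×10⁻⁷)(1500)·(cos68° − cos105°) = (5.452×10⁻⁴)·(+0.6334) = 3.454×10⁻⁴ J.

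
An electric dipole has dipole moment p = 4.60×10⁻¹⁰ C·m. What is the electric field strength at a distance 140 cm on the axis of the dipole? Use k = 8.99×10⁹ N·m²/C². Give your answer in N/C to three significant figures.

E ≈ 3.01 N/C

On the dipole axis E = 2kp/r³.
E = 2·(8.99×10⁹)(4.60×10⁻¹⁰) / (1.40)³ = 3.014 N/C.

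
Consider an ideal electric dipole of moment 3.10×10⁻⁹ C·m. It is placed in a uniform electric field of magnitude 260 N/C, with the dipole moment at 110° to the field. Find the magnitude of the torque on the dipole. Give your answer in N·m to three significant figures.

τ ≈ 7.57×10⁻⁷ N·m

Torque on an electric dipole: τ = pE sinθ.
τ = (3.10×10⁻⁹)(260)·sin110° = 7.574×10⁻⁷ N·m.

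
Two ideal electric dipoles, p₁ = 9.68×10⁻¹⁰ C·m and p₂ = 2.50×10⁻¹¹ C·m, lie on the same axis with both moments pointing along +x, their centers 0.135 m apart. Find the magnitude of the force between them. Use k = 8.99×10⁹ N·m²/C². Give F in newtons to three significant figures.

On-axis field of dipole 1 at distance r: E = 2kp₁/r³. Force on dipole 2 is F = p₂·dE/dr (gradient along axis).
dE/dr = −6kp₁/r⁴, so |F| = 6kp₁p₂/r⁴ (attractive for aligned moments).
F = 6(8.99×10⁹)(9.68×10⁻¹⁰)(2.50×10⁻¹¹)/(0.135)⁴ = 3.930×10⁻⁶ N.

F ≈ 3.93×10⁻⁶ N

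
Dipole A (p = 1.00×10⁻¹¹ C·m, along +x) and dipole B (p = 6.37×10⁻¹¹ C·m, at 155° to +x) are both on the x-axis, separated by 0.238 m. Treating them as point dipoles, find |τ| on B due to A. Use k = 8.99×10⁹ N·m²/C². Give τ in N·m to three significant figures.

The second dipole sits on the axis of the first, so the field there is axial: E₁ = 2kp₁/r³ along +x.
E₁ = 2(8.99×10⁹)(1.00×10⁻¹¹)/(0.238)³ = 13.34 N/C.
Torque on the second dipole: τ = p₂ E₁ sinθ.
τ = (6.37×10⁻¹¹)(13.34)·sin155° = 3.590×10⁻¹⁰ N·m.

τ ≈ 3.59×10⁻¹⁰ N·m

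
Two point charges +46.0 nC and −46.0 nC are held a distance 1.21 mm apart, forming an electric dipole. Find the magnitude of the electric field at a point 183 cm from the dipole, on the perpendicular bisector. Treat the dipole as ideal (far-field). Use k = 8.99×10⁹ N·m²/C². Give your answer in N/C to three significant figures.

Dipole moment p = qd = (4.60×10⁻⁸ C)(0.00121 m) = 5.566×10⁻¹¹ C·m.
In the equatorial plane E = kp/r³.
E = (8.99×10⁹)(5.566×10⁻¹¹) / (1.83)³ = 0.08165 N/C.

E ≈ 0.0816 N/C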